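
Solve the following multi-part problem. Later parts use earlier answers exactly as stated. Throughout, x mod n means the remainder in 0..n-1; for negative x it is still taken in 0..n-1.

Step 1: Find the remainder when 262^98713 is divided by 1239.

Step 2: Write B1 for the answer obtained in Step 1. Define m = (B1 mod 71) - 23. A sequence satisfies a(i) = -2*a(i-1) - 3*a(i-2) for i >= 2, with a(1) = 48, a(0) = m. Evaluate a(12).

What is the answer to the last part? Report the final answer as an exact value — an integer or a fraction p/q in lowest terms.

Step 1: squarings mod 1239: 262^1=262, 262^2=499, 262^4=1201, 262^8=205, 262^16=1138, 262^32=289, 262^64=508, 262^128=352, 262^256=4, 262^512=16, 262^1024=256, 262^2048=1108, 262^4096=1054, 262^8192=772, 262^16384=25, 262^32768=625, 262^65536=340; 262^98713 = 262^1 * 262^8 * 262^16 * 262^128 * 262^256 * 262^32768 * 262^65536 = 934 (mod 1239); answer 934
Step 2: B1 = 934; m = -12; a(2) = -2*(48) - 3*(-12) = -60; iterating: a(2)=-60, a(3)=-24, a(4)=228, a(5)=-384, a(6)=84, a(7)=984, a(8)=-2220, a(9)=1488, a(10)=3684, a(11)=-11832, a(12)=12612; answer 12612

12612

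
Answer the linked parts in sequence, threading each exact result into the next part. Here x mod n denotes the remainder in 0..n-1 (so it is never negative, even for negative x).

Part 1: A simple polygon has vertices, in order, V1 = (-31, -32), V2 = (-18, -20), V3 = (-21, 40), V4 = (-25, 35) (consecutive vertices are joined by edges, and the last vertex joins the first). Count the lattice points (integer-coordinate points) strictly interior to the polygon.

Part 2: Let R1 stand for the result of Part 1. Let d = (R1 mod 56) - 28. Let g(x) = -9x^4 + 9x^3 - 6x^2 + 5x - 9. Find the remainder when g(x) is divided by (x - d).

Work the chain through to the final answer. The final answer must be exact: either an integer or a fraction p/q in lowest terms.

-25034

Part 1: cross terms: (-31*-20 - -18*-32)=44, (-18*40 - -21*-20)=-1140, (-21*35 - -25*40)=265, (-25*-32 - -31*35)=1885; twice the area = |1054| = 1054; area = 527; boundary points = 1 + 3 + 1 + 1 = 6; strictly interior points = area - boundary/2 + 1 = 525; answer 525
Part 2: R1 = 525; d = -7; remainder = value at the root: -9*(-7)^4 + 9*(-7)^3 - 6*(-7)^2 + 5*(-7)^1 - 9 = (-21609) + (-3087) + (-294) + (-35) + (-9) = -25034; answer -25034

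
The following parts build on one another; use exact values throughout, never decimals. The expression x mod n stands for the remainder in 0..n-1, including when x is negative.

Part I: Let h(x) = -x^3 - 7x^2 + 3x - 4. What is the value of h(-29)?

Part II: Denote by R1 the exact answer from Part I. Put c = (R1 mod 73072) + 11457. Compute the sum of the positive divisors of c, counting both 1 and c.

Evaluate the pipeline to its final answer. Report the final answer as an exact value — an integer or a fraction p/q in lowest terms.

Part I: -1*(-29)^3 - 7*(-29)^2 + 3*(-29)^1 - 4 = (24389) + (-5887) + (-87) + (-4) = 18411; answer 18411
Part II: R1 = 18411; c = 29868; 29868 = 2^2 * 3 * 19 * 131; sigma = (1 + 2 + 4) * (1 + 3) * (1 + 19) * (1 + 131) = 7 * 4 * 20 * 132 = 73920; answer 73920

73920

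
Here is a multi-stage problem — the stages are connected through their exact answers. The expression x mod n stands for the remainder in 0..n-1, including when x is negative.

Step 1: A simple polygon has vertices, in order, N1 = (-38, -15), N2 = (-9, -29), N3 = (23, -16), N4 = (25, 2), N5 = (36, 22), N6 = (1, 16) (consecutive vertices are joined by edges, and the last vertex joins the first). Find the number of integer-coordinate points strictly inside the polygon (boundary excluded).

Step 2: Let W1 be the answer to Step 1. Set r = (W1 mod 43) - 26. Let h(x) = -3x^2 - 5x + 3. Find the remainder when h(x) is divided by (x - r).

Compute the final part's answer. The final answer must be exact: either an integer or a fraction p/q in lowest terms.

-65

Step 1: cross terms: (-38*-29 - -9*-15)=967, (-9*-16 - 23*-29)=811, (23*2 - 25*-16)=446, (25*22 - 36*2)=478, (36*16 - 1*22)=554, (1*-15 - -38*16)=593; twice the area = |3849| = 3849; area = 3849/2; boundary points = 1 + 1 + 2 + 1 + 1 + 1 = 7; strictly interior points = area - boundary/2 + 1 = 1922; answer 1922
Step 2: W1 = 1922; r = 4; remainder = value at the root: -3*(4)^2 - 5*(4)^1 + 3 = (-48) + (-20) + (3) = -65; answer -65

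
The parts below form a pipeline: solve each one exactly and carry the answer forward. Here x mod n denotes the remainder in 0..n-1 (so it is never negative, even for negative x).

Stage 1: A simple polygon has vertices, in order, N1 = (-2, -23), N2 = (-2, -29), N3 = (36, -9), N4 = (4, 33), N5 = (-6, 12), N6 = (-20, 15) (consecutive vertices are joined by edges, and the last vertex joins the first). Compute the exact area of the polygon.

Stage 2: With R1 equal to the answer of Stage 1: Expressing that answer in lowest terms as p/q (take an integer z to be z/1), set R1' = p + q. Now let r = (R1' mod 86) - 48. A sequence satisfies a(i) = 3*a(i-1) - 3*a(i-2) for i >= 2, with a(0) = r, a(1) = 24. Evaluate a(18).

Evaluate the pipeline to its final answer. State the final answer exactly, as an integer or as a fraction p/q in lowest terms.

Stage 1: cross terms: (-2*-29 - -2*-23)=12, (-2*-9 - 36*-29)=1062, (36*33 - 4*-9)=1224, (4*12 - -6*33)=246, (-6*15 - -20*12)=150, (-20*-23 - -2*15)=490; twice the area = |3184| = 3184; area = 1592; answer 1592
Stage 2: R1 = 1592; threaded value p + q = 1593; r = -3; a(2) = 3*(24) - 3*(-3) = 81; iterating: a(2)=81, a(3)=171, a(4)=270, a(5)=297, a(6)=81, a(7)=-648, a(8)=-2187, a(9)=-4617, a(10)=-7290, a(11)=-8019, a(12)=-2187, a(13)=17496, a(14)=59049, a(15)=124659, a(16)=196830, a(17)=216513, a(18)=59049; answer 59049

59049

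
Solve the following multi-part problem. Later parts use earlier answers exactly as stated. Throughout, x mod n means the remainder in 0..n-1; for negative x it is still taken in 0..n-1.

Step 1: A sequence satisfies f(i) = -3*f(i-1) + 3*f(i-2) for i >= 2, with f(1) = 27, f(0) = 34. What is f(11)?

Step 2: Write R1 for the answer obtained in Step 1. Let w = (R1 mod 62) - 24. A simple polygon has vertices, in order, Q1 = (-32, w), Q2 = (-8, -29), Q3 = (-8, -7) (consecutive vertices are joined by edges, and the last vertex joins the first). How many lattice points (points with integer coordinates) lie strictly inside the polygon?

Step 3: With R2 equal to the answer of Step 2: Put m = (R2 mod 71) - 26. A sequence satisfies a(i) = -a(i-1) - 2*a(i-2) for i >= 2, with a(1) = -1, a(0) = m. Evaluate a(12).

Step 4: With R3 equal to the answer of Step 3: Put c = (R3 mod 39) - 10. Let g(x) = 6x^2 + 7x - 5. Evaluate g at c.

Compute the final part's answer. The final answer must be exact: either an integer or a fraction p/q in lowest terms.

2065

Step 1: f(2) = -3*(27) + 3*(34) = 21; iterating: f(2)=21, f(3)=18, f(4)=9, f(5)=27, f(6)=-54, f(7)=243, f(8)=-891, f(9)=3402, f(10)=-12879, f(11)=48843; answer 48843
Step 2: R1 = 48843; w = 25; cross terms: (-32*-29 - -8*25)=1128, (-8*-7 - -8*-29)=-176, (-8*25 - -32*-7)=-424; twice the area = |528| = 528; area = 264; boundary points = 6 + 22 + 8 = 36; strictly interior points = area - boundary/2 + 1 = 247; answer 247
Step 3: R2 = 247; m = 8; a(2) = -1*(-1) - 2*(8) = -15; iterating: a(2)=-15, a(3)=17, a(4)=13, a(5)=-47, a(6)=21, a(7)=73, a(8)=-115, a(9)=-31, a(10)=261, a(11)=-199, a(12)=-323; answer -323
Step 4: R3 = -323; c = 18; 6*(18)^2 + 7*(18)^1 - 5 = (1944) + (126) + (-5) = 2065; answer 2065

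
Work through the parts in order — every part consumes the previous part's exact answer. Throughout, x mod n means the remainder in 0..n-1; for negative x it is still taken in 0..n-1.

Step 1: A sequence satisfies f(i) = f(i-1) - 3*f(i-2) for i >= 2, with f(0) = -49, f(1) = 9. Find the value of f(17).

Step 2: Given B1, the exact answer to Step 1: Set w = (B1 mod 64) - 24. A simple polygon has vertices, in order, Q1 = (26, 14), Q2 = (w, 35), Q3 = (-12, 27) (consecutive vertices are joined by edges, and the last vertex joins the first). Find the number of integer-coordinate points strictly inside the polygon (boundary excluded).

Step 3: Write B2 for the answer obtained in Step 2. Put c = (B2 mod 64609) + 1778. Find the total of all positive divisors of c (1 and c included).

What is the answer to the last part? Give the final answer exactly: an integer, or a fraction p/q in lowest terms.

2696

Step 1: f(2) = 1*(9) - 3*(-49) = 156; iterating: f(2)=156, f(3)=129, f(4)=-339, f(5)=-726, f(6)=291, f(7)=2469, f(8)=1596, f(9)=-5811, f(10)=-10599, f(11)=6834, f(12)=38631, f(13)=18129, f(14)=-97764, f(15)=-152151, f(16)=141141, f(17)=597594; answer 597594
Step 2: B1 = 597594; w = 2; cross terms: (26*35 - 2*14)=882, (2*27 - -12*35)=474, (-12*14 - 26*27)=-870; twice the area = |486| = 486; area = 243; boundary points = 3 + 2 + 1 = 6; strictly interior points = area - boundary/2 + 1 = 241; answer 241
Step 3: B2 = 241; c = 2019; 2019 = 3 * 673; sigma = (1 + 3) * (1 + 673) = 4 * 674 = 2696; answer 2696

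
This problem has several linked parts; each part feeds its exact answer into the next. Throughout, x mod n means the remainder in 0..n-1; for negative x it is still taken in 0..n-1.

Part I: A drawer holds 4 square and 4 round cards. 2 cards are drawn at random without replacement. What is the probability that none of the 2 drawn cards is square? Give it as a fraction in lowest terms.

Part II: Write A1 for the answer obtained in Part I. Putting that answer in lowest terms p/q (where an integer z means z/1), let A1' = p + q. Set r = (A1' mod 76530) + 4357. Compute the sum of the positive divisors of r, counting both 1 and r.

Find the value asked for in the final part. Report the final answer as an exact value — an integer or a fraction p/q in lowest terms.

Part I: total draws C(8,2) = 28; favorable C(4,2) = 6; P = 3/14; answer 3/14
Part II: A1 = 3/14; threaded value p + q = 17; r = 4374; 4374 = 2 * 3^7; sigma = (1 + 2) * (1 + 3 + 9 + 27 + 81 + 243 + 729 + 2187) = 3 * 3280 = 9840; answer 9840

9840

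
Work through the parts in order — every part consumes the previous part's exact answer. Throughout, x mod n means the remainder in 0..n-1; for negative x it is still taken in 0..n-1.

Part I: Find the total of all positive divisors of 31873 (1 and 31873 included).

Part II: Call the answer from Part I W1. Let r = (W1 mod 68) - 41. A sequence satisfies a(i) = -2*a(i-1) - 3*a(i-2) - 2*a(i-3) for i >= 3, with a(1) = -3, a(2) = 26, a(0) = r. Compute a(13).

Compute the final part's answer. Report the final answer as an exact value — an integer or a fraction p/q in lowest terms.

Part I: 31873 is prime, so its only divisors are 1 and 31873; sigma = 1 + 31873 = 31874; answer 31874
Part II: W1 = 31874; r = 9; a(3) = -2*(26) - 3*(-3) - 2*(9) = -61; iterating: a(3)=-61, a(4)=50, a(5)=31, a(6)=-90, a(7)=-13, a(8)=234, a(9)=-249, a(10)=-178, a(11)=635, a(12)=-238, a(13)=-1073; answer -1073

-1073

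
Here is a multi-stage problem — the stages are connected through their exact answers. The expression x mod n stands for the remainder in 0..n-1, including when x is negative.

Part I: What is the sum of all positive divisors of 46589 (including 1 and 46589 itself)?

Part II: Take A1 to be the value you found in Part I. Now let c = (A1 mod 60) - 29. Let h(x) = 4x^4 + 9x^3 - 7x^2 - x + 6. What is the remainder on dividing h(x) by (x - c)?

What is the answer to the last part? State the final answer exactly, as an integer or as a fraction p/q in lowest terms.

Part I: 46589 is prime, so its only divisors are 1 and 46589; sigma = 1 + 46589 = 46590; answer 46590
Part II: A1 = 46590; c = 1; remainder = value at the root: 4*(1)^4 + 9*(1)^3 - 7*(1)^2 - 1*(1)^1 + 6 = (4) + (9) + (-7) + (-1) + (6) = 11; answer 11

11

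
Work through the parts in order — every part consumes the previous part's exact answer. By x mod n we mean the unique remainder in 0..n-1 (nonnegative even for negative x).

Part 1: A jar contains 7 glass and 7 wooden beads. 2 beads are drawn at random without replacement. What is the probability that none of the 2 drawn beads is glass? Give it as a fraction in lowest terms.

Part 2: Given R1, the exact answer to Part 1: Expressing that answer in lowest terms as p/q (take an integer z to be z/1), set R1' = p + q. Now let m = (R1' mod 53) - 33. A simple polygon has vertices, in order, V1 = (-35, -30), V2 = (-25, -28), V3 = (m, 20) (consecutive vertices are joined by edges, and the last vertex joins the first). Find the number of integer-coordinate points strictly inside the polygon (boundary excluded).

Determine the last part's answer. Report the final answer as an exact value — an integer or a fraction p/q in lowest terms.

Part 1: total draws C(14,2) = 91; favorable C(7,2) = 21; P = 3/13; answer 3/13
Part 2: R1 = 3/13; threaded value p + q = 16; m = -17; cross terms: (-35*-28 - -25*-30)=230, (-25*20 - -17*-28)=-976, (-17*-30 - -35*20)=1210; twice the area = |464| = 464; area = 232; boundary points = 2 + 8 + 2 = 12; strictly interior points = area - boundary/2 + 1 = 227; answer 227

227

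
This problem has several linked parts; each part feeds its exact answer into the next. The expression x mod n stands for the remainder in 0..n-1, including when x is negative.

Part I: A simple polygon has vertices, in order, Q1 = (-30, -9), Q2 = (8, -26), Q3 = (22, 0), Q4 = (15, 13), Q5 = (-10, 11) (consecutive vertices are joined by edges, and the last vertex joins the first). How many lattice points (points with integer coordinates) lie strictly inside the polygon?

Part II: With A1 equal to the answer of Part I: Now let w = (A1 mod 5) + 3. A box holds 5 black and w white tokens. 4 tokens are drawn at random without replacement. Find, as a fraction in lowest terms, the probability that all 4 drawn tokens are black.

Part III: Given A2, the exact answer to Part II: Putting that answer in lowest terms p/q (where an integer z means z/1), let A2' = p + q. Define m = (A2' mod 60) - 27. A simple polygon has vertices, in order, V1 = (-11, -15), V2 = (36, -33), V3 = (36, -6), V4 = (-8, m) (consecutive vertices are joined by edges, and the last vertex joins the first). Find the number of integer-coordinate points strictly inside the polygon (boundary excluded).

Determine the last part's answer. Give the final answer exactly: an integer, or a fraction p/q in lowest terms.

583

Part I: cross terms: (-30*-26 - 8*-9)=852, (8*0 - 22*-26)=572, (22*13 - 15*0)=286, (15*11 - -10*13)=295, (-10*-9 - -30*11)=420; twice the area = |2425| = 2425; area = 2425/2; boundary points = 1 + 2 + 1 + 1 + 20 = 25; strictly interior points = area - boundary/2 + 1 = 1201; answer 1201
Part II: A1 = 1201; w = 4; total draws C(9,4) = 126; favorable C(5,4) = 5; P = 5/126; answer 5/126
Part III: A2 = 5/126; threaded value p + q = 131; m = -16; cross terms: (-11*-33 - 36*-15)=903, (36*-6 - 36*-33)=972, (36*-16 - -8*-6)=-624, (-8*-15 - -11*-16)=-56; twice the area = |1195| = 1195; area = 1195/2; boundary points = 1 + 27 + 2 + 1 = 31; strictly interior points = area - boundary/2 + 1 = 583; answer 583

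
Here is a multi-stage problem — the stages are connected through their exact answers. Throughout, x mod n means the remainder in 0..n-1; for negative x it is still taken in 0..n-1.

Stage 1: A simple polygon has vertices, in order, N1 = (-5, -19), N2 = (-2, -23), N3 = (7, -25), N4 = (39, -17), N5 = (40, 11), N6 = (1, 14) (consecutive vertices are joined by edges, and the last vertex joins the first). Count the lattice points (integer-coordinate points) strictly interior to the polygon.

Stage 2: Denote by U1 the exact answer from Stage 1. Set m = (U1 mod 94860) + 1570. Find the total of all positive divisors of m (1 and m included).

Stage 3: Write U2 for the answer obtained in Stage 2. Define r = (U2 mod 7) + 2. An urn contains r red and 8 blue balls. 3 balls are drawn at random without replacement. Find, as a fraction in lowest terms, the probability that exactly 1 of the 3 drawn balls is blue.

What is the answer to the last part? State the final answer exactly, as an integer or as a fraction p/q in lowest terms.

Stage 1: cross terms: (-5*-23 - -2*-19)=77, (-2*-25 - 7*-23)=211, (7*-17 - 39*-25)=856, (39*11 - 40*-17)=1109, (40*14 - 1*11)=549, (1*-19 - -5*14)=51; twice the area = |2853| = 2853; area = 2853/2; boundary points = 1 + 1 + 8 + 1 + 3 + 3 = 17; strictly interior points = area - boundary/2 + 1 = 1419; answer 1419
Stage 2: U1 = 1419; m = 2989; 2989 = 7^2 * 61; sigma = (1 + 7 + 49) * (1 + 61) = 57 * 62 = 3534; answer 3534
Stage 3: U2 = 3534; r = 8; total draws C(16,3) = 560; favorable C(8,1)*C(8,2) = 224; P = 2/5; answer 2/5

2/5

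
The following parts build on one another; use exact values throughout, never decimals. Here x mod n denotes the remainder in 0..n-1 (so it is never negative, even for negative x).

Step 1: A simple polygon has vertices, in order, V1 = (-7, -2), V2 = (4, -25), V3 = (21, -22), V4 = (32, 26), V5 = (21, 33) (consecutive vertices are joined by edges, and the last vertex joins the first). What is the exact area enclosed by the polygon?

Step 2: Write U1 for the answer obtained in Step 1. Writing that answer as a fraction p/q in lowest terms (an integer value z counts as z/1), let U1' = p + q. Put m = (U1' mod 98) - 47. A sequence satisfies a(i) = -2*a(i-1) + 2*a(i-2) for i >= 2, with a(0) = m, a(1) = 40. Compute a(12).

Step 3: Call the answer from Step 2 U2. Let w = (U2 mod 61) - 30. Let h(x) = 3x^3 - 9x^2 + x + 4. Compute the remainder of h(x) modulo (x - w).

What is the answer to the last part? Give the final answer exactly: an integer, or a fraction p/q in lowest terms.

Step 1: cross terms: (-7*-25 - 4*-2)=183, (4*-22 - 21*-25)=437, (21*26 - 32*-22)=1250, (32*33 - 21*26)=510, (21*-2 - -7*33)=189; twice the area = |2569| = 2569; area = 2569/2; answer 2569/2
Step 2: U1 = 2569/2; threaded value p + q = 2571; m = -24; a(2) = -2*(40) + 2*(-24) = -128; iterating: a(2)=-128, a(3)=336, a(4)=-928, a(5)=2528, a(6)=-6912, a(7)=18880, a(8)=-51584, a(9)=140928, a(10)=-385024, a(11)=1051904, a(12)=-2873856; answer -2873856
Step 3: U2 = -2873856; w = 7; remainder = value at the root: 3*(7)^3 - 9*(7)^2 + 1*(7)^1 + 4 = (1029) + (-441) + (7) + (4) = 599; answer 599

599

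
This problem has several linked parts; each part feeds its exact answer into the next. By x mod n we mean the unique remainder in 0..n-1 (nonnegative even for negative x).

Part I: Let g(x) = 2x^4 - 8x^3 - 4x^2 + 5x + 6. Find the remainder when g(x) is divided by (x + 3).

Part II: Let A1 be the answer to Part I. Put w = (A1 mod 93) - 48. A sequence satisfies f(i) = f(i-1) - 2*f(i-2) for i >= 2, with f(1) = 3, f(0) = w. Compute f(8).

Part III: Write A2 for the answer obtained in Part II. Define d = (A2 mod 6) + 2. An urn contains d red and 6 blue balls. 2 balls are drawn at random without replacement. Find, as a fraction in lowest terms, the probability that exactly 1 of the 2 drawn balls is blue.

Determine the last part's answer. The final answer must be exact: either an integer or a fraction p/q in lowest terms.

6/11

Part I: remainder = value at the root: 2*(-3)^4 - 8*(-3)^3 - 4*(-3)^2 + 5*(-3)^1 + 6 = (162) + (216) + (-36) + (-15) + (6) = 333; answer 333
Part II: A1 = 333; w = 6; f(2) = 1*(3) - 2*(6) = -9; iterating: f(2)=-9, f(3)=-15, f(4)=3, f(5)=33, f(6)=27, f(7)=-39, f(8)=-93; answer -93
Part III: A2 = -93; d = 5; total draws C(11,2) = 55; favorable C(6,1)*C(5,1) = 30; P = 6/11; answer 6/11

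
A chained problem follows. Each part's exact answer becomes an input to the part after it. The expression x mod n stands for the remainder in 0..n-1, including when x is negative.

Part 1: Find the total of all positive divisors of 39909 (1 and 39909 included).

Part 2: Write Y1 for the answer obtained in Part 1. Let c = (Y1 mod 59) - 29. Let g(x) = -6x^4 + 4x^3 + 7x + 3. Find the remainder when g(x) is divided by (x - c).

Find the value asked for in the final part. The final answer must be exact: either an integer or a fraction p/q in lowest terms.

Part 1: 39909 = 3 * 53 * 251; sigma = (1 + 3) * (1 + 53) * (1 + 251) = 4 * 54 * 252 = 54432; answer 54432
Part 2: Y1 = 54432; c = 5; remainder = value at the root: -6*(5)^4 + 4*(5)^3 + 7*(5)^1 + 3 = (-3750) + (500) + (35) + (3) = -3212; answer -3212

-3212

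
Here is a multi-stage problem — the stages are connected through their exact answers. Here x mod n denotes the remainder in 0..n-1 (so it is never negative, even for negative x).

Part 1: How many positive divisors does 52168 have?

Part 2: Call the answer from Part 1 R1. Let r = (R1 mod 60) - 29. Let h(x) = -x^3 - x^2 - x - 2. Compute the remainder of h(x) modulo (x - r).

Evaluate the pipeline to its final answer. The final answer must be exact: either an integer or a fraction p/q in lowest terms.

Part 1: 52168 = 2^3 * 6521; number of divisors = (3+1) * (1+1) = 8; answer 8
Part 2: R1 = 8; r = -21; remainder = value at the root: -1*(-21)^3 - 1*(-21)^2 - 1*(-21)^1 - 2 = (9261) + (-441) + (21) + (-2) = 8839; answer 8839

8839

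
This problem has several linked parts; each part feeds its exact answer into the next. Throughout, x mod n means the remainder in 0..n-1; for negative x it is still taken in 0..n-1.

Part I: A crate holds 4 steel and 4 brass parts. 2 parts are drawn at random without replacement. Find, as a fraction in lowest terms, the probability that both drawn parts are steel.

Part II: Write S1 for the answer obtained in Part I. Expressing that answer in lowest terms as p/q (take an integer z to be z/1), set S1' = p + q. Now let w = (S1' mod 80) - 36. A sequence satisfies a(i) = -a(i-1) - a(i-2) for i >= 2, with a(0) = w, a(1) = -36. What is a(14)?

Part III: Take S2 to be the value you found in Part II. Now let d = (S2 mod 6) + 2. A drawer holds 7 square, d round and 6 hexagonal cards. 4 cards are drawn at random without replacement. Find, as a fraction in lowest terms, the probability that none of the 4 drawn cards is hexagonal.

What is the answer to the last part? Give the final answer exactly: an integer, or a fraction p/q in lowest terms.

Part I: total draws C(8,2) = 28; favorable C(4,2) = 6; P = 3/14; answer 3/14
Part II: S1 = 3/14; threaded value p + q = 17; w = -19; a(2) = -1*(-36) - 1*(-19) = 55; iterating: a(2)=55, a(3)=-19, a(4)=-36, a(5)=55, a(6)=-19, a(7)=-36, a(8)=55, a(9)=-19, a(10)=-36, a(11)=55, a(12)=-19, a(13)=-36, a(14)=55; answer 55
Part III: S2 = 55; d = 3; total draws C(16,4) = 1820; favorable C(10,4) = 210; P = 3/26; answer 3/26

3/26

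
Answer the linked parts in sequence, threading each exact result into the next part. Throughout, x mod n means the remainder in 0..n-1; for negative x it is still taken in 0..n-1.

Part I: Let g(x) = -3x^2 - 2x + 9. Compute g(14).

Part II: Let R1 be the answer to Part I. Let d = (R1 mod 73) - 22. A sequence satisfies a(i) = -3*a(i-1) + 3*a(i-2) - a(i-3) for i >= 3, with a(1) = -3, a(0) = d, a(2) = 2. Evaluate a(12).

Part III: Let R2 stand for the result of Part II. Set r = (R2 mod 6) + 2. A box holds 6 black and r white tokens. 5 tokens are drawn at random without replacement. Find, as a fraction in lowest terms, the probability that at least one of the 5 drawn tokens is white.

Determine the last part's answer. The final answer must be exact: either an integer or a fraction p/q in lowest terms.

131/132

Part I: -3*(14)^2 - 2*(14)^1 + 9 = (-588) + (-28) + (9) = -607; answer -607
Part II: R1 = -607; d = 28; a(3) = -3*(2) + 3*(-3) - 1*(28) = -43; iterating: a(3)=-43, a(4)=138, a(5)=-545, a(6)=2092, a(7)=-8049, a(8)=30968, a(9)=-119143, a(10)=458382, a(11)=-1763543, a(12)=6784918; answer 6784918
Part III: R2 = 6784918; r = 6; total draws C(12,5) = 792; complement C(6,5) = 6; favorable 792 - 6 = 786; P = 131/132; answer 131/132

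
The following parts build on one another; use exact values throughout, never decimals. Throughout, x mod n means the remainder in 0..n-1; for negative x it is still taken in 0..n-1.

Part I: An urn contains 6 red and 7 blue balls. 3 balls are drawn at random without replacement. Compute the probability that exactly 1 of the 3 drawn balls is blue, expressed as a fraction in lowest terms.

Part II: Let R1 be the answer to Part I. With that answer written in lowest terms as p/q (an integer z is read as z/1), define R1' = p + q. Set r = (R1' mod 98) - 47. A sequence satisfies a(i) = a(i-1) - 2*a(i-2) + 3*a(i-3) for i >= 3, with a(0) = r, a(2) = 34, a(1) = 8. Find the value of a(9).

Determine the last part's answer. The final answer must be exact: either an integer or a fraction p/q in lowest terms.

Part I: total draws C(13,3) = 286; favorable C(7,1)*C(6,2) = 105; P = 105/286; answer 105/286
Part II: R1 = 105/286; threaded value p + q = 391; r = 50; a(3) = 1*(34) - 2*(8) + 3*(50) = 168; iterating: a(3)=168, a(4)=124, a(5)=-110, a(6)=146, a(7)=738, a(8)=116, a(9)=-922; answer -922

-922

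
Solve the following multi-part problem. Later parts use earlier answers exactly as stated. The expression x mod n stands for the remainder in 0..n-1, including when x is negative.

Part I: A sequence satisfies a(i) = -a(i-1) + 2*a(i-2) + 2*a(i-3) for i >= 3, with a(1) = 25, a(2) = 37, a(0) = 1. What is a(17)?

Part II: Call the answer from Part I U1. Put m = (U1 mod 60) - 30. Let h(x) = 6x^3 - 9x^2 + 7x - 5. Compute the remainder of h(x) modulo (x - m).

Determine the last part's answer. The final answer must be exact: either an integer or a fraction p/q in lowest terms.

Part I: a(3) = -1*(37) + 2*(25) + 2*(1) = 15; iterating: a(3)=15, a(4)=109, a(5)=-5, a(6)=253, a(7)=-45, a(8)=541, a(9)=-125, a(10)=1117, a(11)=-285, a(12)=2269, a(13)=-605, a(14)=4573, a(15)=-1245, a(16)=9181, a(17)=-2525; answer -2525
Part II: U1 = -2525; m = 25; remainder = value at the root: 6*(25)^3 - 9*(25)^2 + 7*(25)^1 - 5 = (93750) + (-5625) + (175) + (-5) = 88295; answer 88295

88295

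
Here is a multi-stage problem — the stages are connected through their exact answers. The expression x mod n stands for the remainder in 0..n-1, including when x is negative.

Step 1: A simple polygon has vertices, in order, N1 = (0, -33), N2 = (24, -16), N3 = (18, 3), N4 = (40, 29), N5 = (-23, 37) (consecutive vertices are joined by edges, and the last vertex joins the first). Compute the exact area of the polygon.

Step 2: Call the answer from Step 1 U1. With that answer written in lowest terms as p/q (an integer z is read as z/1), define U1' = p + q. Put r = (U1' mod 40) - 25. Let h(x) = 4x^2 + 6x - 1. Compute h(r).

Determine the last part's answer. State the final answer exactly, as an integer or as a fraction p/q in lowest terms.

Step 1: cross terms: (0*-16 - 24*-33)=792, (24*3 - 18*-16)=360, (18*29 - 40*3)=402, (40*37 - -23*29)=2147, (-23*-33 - 0*37)=759; twice the area = |4460| = 4460; area = 2230; answer 2230
Step 2: U1 = 2230; threaded value p + q = 2231; r = 6; 4*(6)^2 + 6*(6)^1 - 1 = (144) + (36) + (-1) = 179; answer 179

179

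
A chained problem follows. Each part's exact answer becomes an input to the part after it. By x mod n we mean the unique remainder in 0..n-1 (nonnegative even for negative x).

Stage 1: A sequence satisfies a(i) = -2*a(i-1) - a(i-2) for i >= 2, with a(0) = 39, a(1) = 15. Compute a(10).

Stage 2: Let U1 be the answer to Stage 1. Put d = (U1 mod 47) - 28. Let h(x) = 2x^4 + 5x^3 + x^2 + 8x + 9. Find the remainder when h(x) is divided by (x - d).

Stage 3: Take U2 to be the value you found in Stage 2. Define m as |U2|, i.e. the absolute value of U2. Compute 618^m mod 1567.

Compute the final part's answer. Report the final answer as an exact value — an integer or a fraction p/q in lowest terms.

Stage 1: a(2) = -2*(15) - 1*(39) = -69; iterating: a(2)=-69, a(3)=123, a(4)=-177, a(5)=231, a(6)=-285, a(7)=339, a(8)=-393, a(9)=447, a(10)=-501; answer -501
Stage 2: U1 = -501; d = -12; remainder = value at the root: 2*(-12)^4 + 5*(-12)^3 + 1*(-12)^2 + 8*(-12)^1 + 9 = (41472) + (-8640) + (144) + (-96) + (9) = 32889; answer 32889
Stage 3: U2 = 32889; m = 32889; squarings mod 1567: 618^1=618, 618^2=1143, 618^4=1138, 618^8=702, 618^16=766, 618^32=698, 618^64=1434, 618^128=452, 618^256=594, 618^512=261, 618^1024=740, 618^2048=717, 618^4096=113, 618^8192=233, 618^16384=1011, 618^32768=437; 618^32889 = 618^1 * 618^8 * 618^16 * 618^32 * 618^64 * 618^32768 = 1224 (mod 1567); answer 1224

1224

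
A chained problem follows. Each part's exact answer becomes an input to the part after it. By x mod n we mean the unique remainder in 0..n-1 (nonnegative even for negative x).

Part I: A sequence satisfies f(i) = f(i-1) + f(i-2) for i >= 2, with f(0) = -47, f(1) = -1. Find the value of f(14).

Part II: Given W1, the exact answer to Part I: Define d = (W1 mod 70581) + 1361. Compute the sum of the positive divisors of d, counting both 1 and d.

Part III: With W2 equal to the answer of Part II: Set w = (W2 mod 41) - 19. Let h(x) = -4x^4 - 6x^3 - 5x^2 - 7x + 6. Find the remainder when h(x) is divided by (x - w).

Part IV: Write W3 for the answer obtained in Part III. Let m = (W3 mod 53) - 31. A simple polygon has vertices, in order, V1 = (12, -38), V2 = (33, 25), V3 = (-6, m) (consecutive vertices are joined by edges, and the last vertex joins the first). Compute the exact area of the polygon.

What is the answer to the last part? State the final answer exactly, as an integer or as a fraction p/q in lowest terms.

1155

Part I: f(2) = 1*(-1) + 1*(-47) = -48; iterating: f(2)=-48, f(3)=-49, f(4)=-97, f(5)=-146, f(6)=-243, f(7)=-389, f(8)=-632, f(9)=-1021, f(10)=-1653, f(11)=-2674, f(12)=-4327, f(13)=-7001, f(14)=-11328; answer -11328
Part II: W1 = -11328; d = 60614; 60614 = 2 * 30307; sigma = (1 + 2) * (1 + 30307) = 3 * 30308 = 90924; answer 90924
Part III: W2 = 90924; w = 8; remainder = value at the root: -4*(8)^4 - 6*(8)^3 - 5*(8)^2 - 7*(8)^1 + 6 = (-16384) + (-3072) + (-320) + (-56) + (6) = -19826; answer -19826
Part IV: W3 = -19826; m = 18; cross terms: (12*25 - 33*-38)=1554, (33*18 - -6*25)=744, (-6*-38 - 12*18)=12; twice the area = |2310| = 2310; area = 1155; answer 1155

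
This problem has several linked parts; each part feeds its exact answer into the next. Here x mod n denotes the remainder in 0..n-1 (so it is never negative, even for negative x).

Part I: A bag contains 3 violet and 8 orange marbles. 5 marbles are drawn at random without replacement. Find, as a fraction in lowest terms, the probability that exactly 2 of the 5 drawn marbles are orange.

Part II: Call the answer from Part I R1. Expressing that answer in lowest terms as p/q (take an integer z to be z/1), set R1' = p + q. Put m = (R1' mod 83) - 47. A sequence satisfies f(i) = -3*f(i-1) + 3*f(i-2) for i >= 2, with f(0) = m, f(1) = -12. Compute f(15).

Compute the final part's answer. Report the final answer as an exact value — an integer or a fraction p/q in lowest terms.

Part I: total draws C(11,5) = 462; favorable C(8,2)*C(3,3) = 28; P = 2/33; answer 2/33
Part II: R1 = 2/33; threaded value p + q = 35; m = -12; f(2) = -3*(-12) + 3*(-12) = 0; iterating: f(2)=0, f(3)=-36, f(4)=108, f(5)=-432, f(6)=1620, f(7)=-6156, f(8)=23328, f(9)=-88452, f(10)=335340, f(11)=-1271376, f(12)=4820148, f(13)=-18274572, f(14)=69284160, f(15)=-262676196; answer -262676196

-262676196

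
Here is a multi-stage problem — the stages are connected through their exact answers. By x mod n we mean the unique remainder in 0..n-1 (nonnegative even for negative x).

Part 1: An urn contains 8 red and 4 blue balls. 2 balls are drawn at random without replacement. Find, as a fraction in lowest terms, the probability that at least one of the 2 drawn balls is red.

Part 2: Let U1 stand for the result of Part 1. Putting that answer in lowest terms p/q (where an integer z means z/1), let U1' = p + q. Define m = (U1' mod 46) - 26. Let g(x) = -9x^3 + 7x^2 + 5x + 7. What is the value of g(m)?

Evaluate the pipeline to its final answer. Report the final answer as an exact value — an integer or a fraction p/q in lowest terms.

Part 1: total draws C(12,2) = 66; complement C(4,2) = 6; favorable 66 - 6 = 60; P = 10/11; answer 10/11
Part 2: U1 = 10/11; threaded value p + q = 21; m = -5; -9*(-5)^3 + 7*(-5)^2 + 5*(-5)^1 + 7 = (1125) + (175) + (-25) + (7) = 1282; answer 1282

1282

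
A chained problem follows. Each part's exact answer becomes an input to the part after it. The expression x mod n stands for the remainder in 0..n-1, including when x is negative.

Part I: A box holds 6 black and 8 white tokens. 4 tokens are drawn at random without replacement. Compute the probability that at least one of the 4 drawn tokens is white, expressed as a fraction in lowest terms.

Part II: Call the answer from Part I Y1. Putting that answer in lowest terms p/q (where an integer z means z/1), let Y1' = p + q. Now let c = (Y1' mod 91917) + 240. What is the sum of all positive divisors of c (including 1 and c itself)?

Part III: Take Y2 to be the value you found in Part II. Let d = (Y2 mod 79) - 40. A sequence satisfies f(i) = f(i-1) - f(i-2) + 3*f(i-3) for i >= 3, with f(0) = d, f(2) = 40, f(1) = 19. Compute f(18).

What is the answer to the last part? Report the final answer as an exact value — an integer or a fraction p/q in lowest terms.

Part I: total draws C(14,4) = 1001; complement C(6,4) = 15; favorable 1001 - 15 = 986; P = 986/1001; answer 986/1001
Part II: Y1 = 986/1001; threaded value p + q = 1987; c = 2227; 2227 = 17 * 131; sigma = (1 + 17) * (1 + 131) = 18 * 132 = 2376; answer 2376
Part III: Y2 = 2376; d = -34; f(3) = 1*(40) - 1*(19) + 3*(-34) = -81; iterating: f(3)=-81, f(4)=-64, f(5)=137, f(6)=-42, f(7)=-371, f(8)=82, f(9)=327, f(10)=-868, f(11)=-949, f(12)=900, f(13)=-755, f(14)=-4502, f(15)=-1047, f(16)=1190, f(17)=-11269, f(18)=-15600; answer -15600

-15600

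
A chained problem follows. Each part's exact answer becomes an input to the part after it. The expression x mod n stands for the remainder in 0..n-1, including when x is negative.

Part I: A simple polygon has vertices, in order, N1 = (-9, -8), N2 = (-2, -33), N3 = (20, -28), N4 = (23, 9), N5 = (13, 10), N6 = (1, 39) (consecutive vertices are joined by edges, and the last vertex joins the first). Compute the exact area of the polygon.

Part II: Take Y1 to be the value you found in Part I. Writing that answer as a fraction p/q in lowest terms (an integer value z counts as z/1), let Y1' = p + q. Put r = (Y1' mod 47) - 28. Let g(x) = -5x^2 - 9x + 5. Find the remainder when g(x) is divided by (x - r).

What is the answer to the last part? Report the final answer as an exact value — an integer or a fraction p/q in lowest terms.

-13

Part I: cross terms: (-9*-33 - -2*-8)=281, (-2*-28 - 20*-33)=716, (20*9 - 23*-28)=824, (23*10 - 13*9)=113, (13*39 - 1*10)=497, (1*-8 - -9*39)=343; twice the area = |2774| = 2774; area = 1387; answer 1387
Part II: Y1 = 1387; threaded value p + q = 1388; r = -3; remainder = value at the root: -5*(-3)^2 - 9*(-3)^1 + 5 = (-45) + (27) + (5) = -13; answer -13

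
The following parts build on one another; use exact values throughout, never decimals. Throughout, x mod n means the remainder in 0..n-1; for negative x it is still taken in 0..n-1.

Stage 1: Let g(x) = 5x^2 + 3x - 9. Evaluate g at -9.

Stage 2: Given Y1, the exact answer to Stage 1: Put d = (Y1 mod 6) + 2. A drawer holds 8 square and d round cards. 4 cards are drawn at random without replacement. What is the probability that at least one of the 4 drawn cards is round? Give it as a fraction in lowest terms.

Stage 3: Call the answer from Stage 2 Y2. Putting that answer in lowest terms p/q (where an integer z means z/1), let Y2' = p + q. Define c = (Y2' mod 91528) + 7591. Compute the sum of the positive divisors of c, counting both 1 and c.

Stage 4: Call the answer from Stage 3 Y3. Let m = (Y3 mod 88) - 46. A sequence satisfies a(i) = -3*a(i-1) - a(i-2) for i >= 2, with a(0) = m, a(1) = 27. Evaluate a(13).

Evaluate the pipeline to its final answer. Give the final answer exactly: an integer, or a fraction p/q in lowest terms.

Stage 1: 5*(-9)^2 + 3*(-9)^1 - 9 = (405) + (-27) + (-9) = 369; answer 369
Stage 2: Y1 = 369; d = 5; total draws C(13,4) = 715; complement C(8,4) = 70; favorable 715 - 70 = 645; P = 129/143; answer 129/143
Stage 3: Y2 = 129/143; threaded value p + q = 272; c = 7863; 7863 = 3 * 2621; sigma = (1 + 3) * (1 + 2621) = 4 * 2622 = 10488; answer 10488
Stage 4: Y3 = 10488; m = -30; a(2) = -3*(27) - 1*(-30) = -51; iterating: a(2)=-51, a(3)=126, a(4)=-327, a(5)=855, a(6)=-2238, a(7)=5859, a(8)=-15339, a(9)=40158, a(10)=-105135, a(11)=275247, a(12)=-720606, a(13)=1886571; answer 1886571

1886571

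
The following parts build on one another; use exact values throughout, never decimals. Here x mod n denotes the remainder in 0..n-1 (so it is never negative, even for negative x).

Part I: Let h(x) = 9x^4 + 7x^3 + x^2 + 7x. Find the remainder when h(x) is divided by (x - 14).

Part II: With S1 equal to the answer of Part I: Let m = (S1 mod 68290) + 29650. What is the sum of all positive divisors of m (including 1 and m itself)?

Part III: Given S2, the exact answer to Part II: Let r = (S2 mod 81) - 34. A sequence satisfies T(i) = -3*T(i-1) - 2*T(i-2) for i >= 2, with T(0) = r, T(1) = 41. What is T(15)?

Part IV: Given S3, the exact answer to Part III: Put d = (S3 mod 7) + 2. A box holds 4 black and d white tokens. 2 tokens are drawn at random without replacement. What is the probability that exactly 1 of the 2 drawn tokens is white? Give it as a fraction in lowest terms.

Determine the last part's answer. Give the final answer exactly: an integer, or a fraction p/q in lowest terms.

16/33

Part I: remainder = value at the root: 9*(14)^4 + 7*(14)^3 + 1*(14)^2 + 7*(14)^1 = (345744) + (19208) + (196) + (98) = 365246; answer 365246
Part II: S1 = 365246; m = 53446; 53446 = 2 * 26723; sigma = (1 + 2) * (1 + 26723) = 3 * 26724 = 80172; answer 80172
Part III: S2 = 80172; r = 29; T(2) = -3*(41) - 2*(29) = -181; iterating: T(2)=-181, T(3)=461, T(4)=-1021, T(5)=2141, T(6)=-4381, T(7)=8861, T(8)=-17821, T(9)=35741, T(10)=-71581, T(11)=143261, T(12)=-286621, T(13)=573341, T(14)=-1146781, T(15)=2293661; answer 2293661
Part IV: S3 = 2293661; d = 8; total draws C(12,2) = 66; favorable C(8,1)*C(4,1) = 32; P = 16/33; answer 16/33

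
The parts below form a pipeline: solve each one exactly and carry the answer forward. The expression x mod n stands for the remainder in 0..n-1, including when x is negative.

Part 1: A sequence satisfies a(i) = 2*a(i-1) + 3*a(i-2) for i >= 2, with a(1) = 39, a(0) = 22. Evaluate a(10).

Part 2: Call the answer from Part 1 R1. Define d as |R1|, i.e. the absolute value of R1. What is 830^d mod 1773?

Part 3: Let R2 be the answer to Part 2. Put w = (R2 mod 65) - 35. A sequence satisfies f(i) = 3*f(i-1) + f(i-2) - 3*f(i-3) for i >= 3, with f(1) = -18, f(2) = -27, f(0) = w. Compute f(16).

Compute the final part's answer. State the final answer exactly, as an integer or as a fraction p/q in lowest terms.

-247518621

Part 1: a(2) = 2*(39) + 3*(22) = 144; iterating: a(2)=144, a(3)=405, a(4)=1242, a(5)=3699, a(6)=11124, a(7)=33345, a(8)=100062, a(9)=300159, a(10)=900504; answer 900504
Part 2: R1 = 900504; d = 900504; squarings mod 1773: 830^1=830, 830^2=976, 830^4=475, 830^8=454, 830^16=448, 830^32=355, 830^64=142, 830^128=661, 830^256=763, 830^512=625, 830^1024=565, 830^2048=85, 830^4096=133, 830^8192=1732, 830^16384=1681, 830^32768=1372, 830^65536=1231, 830^131072=1219, 830^262144=187, 830^524288=1282; 830^900504 = 830^8 * 830^16 * 830^128 * 830^256 * 830^1024 * 830^2048 * 830^4096 * 830^8192 * 830^32768 * 830^65536 * 830^262144 * 830^524288 = 379 (mod 1773); answer 379
Part 3: R2 = 379; w = 19; f(3) = 3*(-27) + 1*(-18) - 3*(19) = -156; iterating: f(3)=-156, f(4)=-441, f(5)=-1398, f(6)=-4167, f(7)=-12576, f(8)=-37701, f(9)=-113178, f(10)=-339507, f(11)=-1018596, f(12)=-3055761, f(13)=-9167358, f(14)=-27502047, f(15)=-82506216, f(16)=-247518621; answer -247518621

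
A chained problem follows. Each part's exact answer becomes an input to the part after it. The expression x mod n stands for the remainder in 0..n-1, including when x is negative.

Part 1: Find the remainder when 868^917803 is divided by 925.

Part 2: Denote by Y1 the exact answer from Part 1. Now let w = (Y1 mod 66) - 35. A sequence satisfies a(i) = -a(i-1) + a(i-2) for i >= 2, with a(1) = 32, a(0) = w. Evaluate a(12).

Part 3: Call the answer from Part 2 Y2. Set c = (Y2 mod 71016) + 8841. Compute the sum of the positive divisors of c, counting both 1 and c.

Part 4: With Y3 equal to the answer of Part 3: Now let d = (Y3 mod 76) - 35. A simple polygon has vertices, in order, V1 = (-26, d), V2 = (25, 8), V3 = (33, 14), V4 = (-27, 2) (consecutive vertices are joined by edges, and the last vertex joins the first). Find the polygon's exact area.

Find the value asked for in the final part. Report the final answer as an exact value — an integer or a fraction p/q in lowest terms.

681

Part 1: squarings mod 925: 868^1=868, 868^2=474, 868^4=826, 868^8=551, 868^16=201, 868^32=626, 868^64=601, 868^128=451, 868^256=826, 868^512=551, 868^1024=201, 868^2048=626, 868^4096=601, 868^8192=451, 868^16384=826, 868^32768=551, 868^65536=201, 868^131072=626, 868^262144=601, 868^524288=451; 868^917803 = 868^1 * 868^2 * 868^8 * 868^32 * 868^256 * 868^131072 * 868^262144 * 868^524288 = 57 (mod 925); answer 57
Part 2: Y1 = 57; w = 22; a(2) = -1*(32) + 1*(22) = -10; iterating: a(2)=-10, a(3)=42, a(4)=-52, a(5)=94, a(6)=-146, a(7)=240, a(8)=-386, a(9)=626, a(10)=-1012, a(11)=1638, a(12)=-2650; answer -2650
Part 3: Y2 = -2650; c = 77207; 77207 = 13 * 5939; sigma = (1 + 13) * (1 + 5939) = 14 * 5940 = 83160; answer 83160
Part 4: Y3 = 83160; d = -19; cross terms: (-26*8 - 25*-19)=267, (25*14 - 33*8)=86, (33*2 - -27*14)=444, (-27*-19 - -26*2)=565; twice the area = |1362| = 1362; area = 681; answer 681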